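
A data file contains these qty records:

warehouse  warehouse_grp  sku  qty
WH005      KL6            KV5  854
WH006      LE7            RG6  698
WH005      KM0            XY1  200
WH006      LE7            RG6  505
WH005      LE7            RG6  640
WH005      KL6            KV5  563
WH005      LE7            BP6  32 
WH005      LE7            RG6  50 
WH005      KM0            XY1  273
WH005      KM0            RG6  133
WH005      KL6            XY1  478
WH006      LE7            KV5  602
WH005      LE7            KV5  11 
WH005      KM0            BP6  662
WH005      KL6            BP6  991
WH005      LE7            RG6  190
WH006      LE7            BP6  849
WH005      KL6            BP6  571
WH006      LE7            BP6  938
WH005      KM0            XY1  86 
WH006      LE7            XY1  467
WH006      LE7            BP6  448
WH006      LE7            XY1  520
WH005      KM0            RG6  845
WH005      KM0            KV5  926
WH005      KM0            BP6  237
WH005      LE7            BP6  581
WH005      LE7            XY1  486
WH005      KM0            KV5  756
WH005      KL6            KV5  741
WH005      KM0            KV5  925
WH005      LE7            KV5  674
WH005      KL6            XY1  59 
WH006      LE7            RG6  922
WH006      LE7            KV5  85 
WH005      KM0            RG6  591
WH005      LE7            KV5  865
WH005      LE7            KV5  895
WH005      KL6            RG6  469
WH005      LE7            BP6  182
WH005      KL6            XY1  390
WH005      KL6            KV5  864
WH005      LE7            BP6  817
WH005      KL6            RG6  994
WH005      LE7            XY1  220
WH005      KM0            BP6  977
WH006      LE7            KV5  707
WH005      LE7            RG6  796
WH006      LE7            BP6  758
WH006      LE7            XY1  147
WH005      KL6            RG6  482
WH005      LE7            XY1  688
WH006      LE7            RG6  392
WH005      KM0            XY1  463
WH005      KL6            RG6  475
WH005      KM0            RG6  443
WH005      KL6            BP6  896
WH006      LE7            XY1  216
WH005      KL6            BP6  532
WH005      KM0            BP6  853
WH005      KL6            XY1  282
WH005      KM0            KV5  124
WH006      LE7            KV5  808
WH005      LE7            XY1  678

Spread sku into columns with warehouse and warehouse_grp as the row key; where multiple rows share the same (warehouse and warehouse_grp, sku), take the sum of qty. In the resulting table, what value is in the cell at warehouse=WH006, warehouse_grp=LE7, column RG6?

2517

Rows with warehouse=WH006, warehouse_grp=LE7 and sku=RG6: qty values are 698, 505, 922, 392.
698 + 505 + 922 + 392 = 2517.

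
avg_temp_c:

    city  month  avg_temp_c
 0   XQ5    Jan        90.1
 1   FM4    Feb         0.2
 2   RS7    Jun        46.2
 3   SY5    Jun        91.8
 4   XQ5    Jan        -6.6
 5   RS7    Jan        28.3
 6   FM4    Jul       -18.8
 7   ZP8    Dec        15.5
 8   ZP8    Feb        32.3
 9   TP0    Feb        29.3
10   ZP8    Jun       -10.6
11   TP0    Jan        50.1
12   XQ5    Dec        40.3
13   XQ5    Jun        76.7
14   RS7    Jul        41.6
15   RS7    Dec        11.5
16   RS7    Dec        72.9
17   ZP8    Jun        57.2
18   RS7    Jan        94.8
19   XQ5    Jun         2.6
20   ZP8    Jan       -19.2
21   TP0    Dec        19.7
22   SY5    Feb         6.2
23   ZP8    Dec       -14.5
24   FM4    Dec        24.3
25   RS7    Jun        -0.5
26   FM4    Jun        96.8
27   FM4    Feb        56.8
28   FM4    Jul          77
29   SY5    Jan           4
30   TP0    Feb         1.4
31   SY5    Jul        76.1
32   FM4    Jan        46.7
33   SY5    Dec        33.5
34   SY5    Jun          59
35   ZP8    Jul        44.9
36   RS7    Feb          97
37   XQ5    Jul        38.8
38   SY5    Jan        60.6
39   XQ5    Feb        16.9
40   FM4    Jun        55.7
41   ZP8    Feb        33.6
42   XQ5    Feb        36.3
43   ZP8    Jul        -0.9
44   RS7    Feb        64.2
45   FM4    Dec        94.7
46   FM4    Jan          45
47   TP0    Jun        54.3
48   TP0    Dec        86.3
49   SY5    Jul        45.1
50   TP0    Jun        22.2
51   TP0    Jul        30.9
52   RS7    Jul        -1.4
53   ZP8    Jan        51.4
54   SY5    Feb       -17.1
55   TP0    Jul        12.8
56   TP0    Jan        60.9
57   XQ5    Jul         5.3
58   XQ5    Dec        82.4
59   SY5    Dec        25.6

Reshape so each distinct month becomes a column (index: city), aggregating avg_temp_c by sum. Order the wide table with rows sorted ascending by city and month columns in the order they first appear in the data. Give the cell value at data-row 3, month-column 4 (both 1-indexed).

121.2

With rows sorted ascending by city, row 3 is city=SY5. month columns in first-appearance order: Jan, Feb, Jun, Jul, Dec; column 4 is Jul.
Long rows with city=SY5, month=Jul: 76.1 + 45.1 = 121.2.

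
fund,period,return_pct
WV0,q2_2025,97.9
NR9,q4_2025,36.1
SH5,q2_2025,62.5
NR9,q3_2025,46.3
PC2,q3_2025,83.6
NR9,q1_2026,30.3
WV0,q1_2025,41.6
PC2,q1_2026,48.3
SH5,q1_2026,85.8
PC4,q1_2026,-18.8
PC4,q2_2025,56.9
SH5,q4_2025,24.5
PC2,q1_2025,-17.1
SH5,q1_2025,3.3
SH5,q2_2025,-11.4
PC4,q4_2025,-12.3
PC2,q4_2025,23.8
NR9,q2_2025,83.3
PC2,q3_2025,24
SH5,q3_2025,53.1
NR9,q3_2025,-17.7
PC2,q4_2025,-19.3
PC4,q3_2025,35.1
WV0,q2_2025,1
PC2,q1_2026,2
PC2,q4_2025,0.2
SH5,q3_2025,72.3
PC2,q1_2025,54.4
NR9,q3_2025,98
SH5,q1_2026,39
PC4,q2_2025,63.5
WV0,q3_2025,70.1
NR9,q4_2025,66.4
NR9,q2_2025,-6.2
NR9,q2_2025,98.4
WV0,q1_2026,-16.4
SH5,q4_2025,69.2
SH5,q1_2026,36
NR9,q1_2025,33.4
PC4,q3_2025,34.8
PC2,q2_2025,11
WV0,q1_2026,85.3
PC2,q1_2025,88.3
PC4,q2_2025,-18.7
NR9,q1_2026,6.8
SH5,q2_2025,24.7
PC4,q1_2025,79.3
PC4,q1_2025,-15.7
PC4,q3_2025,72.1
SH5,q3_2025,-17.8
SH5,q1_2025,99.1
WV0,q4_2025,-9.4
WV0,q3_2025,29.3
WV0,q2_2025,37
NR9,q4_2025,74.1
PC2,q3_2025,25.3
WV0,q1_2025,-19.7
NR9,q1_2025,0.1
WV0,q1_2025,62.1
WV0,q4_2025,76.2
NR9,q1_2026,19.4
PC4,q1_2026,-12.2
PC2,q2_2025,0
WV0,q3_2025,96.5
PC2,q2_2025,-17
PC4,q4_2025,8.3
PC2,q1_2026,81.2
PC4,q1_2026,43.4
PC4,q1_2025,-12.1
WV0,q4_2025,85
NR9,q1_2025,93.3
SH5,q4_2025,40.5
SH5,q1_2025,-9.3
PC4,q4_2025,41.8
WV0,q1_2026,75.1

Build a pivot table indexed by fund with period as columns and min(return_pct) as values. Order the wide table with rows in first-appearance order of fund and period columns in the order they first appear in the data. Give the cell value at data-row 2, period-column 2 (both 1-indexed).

With rows in first-appearance order of fund, row 2 is fund=NR9. period columns in first-appearance order: q2_2025, q4_2025, q3_2025, q1_2026, q1_2025; column 2 is q4_2025.
Long rows with fund=NR9, period=q4_2025: min(36.1, 66.4, 74.1) = 36.1.

36.1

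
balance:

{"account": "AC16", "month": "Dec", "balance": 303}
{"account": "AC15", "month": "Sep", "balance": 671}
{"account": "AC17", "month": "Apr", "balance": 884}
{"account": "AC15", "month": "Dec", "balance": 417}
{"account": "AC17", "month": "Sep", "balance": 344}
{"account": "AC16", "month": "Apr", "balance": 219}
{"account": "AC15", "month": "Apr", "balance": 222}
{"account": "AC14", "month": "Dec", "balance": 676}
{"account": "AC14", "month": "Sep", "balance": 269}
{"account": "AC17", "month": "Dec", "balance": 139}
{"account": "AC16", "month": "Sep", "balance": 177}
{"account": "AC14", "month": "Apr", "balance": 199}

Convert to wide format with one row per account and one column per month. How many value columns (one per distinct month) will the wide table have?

3 distinct month values: Sep, Apr, Dec.

3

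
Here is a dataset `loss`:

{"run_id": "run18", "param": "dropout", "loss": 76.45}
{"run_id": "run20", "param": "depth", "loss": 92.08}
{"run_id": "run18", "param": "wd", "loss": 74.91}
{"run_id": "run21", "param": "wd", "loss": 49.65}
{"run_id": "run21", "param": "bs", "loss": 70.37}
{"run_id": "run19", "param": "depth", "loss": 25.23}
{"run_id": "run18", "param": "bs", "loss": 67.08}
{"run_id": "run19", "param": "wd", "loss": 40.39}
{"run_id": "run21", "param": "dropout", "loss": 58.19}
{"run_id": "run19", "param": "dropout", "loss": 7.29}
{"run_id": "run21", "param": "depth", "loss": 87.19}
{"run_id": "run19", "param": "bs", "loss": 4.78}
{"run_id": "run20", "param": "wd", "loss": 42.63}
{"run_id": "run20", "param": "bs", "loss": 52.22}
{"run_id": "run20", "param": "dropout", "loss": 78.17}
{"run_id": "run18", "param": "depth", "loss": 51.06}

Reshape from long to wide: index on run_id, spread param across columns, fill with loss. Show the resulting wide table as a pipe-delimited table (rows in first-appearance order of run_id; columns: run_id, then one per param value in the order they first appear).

| run_id | dropout | depth | wd | bs |
| run18 | 76.45 | 51.06 | 74.91 | 67.08 |
| run20 | 78.17 | 92.08 | 42.63 | 52.22 |
| run21 | 58.19 | 87.19 | 49.65 | 70.37 |
| run19 | 7.29 | 25.23 | 40.39 | 4.78 |

Columns: run_id plus the 4 distinct param values (dropout, depth, wd, bs).
For example, row run18 column dropout takes loss=76.45 from the long row (run18, dropout).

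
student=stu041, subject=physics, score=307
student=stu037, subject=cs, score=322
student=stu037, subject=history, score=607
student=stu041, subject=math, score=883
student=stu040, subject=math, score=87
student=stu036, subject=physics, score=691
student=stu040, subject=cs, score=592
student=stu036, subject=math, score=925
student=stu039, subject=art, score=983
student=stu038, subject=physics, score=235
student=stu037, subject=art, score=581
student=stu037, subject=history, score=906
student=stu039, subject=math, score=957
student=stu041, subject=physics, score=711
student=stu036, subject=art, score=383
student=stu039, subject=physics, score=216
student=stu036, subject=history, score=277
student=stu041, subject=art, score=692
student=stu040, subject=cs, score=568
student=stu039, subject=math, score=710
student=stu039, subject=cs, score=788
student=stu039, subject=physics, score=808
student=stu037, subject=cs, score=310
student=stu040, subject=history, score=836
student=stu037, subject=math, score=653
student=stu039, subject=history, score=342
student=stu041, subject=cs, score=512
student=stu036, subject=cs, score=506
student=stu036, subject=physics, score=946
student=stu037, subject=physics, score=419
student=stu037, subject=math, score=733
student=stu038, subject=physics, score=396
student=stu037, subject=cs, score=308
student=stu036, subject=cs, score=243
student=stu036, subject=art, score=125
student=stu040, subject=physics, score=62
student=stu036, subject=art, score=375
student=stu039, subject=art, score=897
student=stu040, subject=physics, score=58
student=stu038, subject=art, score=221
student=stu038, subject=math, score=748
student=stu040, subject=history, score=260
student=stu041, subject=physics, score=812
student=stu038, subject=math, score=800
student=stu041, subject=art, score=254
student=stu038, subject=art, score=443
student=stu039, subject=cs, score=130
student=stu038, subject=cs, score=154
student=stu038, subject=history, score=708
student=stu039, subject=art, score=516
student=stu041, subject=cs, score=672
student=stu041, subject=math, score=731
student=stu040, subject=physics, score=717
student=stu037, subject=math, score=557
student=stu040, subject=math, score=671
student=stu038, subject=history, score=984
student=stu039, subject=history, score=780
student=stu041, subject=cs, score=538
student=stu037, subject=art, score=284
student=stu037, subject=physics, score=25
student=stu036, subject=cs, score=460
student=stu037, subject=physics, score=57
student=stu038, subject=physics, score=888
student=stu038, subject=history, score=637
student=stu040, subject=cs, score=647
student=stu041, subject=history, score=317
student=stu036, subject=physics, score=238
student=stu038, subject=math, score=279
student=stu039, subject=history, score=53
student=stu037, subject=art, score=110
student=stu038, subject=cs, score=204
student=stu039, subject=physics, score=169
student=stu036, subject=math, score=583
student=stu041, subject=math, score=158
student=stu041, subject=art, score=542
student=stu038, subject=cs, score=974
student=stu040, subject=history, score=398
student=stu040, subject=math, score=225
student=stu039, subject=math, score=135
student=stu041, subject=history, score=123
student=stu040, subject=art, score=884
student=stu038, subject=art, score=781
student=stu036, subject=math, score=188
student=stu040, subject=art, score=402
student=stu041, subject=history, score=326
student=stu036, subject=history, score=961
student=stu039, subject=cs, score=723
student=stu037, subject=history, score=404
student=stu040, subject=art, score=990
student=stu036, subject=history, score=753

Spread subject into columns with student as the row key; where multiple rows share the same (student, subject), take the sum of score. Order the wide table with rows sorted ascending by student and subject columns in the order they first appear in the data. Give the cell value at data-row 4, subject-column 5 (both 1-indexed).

2396

With rows sorted ascending by student, row 4 is student=stu039. subject columns in first-appearance order: physics, cs, history, math, art; column 5 is art.
Long rows with student=stu039, subject=art: 983 + 897 + 516 = 2396.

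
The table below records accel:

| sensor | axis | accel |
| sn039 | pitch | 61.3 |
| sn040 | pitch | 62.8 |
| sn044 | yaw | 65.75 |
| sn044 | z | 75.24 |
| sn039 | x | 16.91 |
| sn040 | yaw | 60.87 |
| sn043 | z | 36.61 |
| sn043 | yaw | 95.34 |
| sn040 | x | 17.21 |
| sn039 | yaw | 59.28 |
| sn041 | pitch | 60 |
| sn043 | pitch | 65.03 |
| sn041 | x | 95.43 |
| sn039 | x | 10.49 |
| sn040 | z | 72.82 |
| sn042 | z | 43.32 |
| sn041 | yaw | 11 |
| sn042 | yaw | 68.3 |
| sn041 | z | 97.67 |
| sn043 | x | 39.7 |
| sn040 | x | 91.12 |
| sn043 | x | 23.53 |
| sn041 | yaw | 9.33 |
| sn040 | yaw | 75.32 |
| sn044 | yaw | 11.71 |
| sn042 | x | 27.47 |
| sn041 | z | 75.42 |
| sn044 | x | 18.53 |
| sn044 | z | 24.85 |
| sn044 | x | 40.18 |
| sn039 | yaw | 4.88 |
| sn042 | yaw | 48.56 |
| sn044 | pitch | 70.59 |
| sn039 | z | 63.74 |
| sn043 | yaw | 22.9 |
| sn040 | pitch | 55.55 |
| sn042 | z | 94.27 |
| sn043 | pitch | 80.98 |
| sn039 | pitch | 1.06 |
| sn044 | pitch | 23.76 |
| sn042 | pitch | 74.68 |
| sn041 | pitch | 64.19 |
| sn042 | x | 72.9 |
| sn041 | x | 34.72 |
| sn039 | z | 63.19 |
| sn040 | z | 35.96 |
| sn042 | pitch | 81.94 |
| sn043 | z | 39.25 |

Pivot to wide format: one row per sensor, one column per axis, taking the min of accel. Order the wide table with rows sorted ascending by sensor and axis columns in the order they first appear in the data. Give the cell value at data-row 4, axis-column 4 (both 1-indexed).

27.47

With rows sorted ascending by sensor, row 4 is sensor=sn042. axis columns in first-appearance order: pitch, yaw, z, x; column 4 is x.
Long rows with sensor=sn042, axis=x: min(27.47, 72.9) = 27.47.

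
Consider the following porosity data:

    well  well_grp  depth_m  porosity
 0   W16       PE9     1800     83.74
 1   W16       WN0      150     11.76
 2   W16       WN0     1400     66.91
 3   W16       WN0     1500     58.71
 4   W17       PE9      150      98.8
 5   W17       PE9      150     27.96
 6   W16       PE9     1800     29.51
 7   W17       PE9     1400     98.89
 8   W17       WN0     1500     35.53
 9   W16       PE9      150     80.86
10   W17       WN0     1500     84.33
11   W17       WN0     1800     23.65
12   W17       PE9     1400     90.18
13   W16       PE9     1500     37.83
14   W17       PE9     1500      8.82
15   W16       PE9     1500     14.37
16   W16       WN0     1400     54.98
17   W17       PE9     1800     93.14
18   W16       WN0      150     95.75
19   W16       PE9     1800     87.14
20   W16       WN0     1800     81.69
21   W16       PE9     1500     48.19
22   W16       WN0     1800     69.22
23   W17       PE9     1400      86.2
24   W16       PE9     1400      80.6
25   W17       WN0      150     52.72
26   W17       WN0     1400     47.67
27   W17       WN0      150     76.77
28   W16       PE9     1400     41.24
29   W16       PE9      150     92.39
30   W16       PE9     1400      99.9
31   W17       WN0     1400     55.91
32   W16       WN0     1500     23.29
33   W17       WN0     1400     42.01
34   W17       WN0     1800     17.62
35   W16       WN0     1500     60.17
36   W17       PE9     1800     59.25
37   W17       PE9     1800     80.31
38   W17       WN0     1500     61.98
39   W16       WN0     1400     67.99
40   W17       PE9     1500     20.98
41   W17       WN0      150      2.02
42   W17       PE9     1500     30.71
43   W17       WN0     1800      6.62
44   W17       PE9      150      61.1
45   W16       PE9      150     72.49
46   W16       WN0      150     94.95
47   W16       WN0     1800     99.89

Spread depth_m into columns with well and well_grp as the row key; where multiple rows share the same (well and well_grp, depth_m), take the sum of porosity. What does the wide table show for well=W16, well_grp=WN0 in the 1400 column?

189.88

Rows with well=W16, well_grp=WN0 and depth_m=1400: porosity values are 66.91, 54.98, 67.99.
66.91 + 54.98 + 67.99 = 189.88.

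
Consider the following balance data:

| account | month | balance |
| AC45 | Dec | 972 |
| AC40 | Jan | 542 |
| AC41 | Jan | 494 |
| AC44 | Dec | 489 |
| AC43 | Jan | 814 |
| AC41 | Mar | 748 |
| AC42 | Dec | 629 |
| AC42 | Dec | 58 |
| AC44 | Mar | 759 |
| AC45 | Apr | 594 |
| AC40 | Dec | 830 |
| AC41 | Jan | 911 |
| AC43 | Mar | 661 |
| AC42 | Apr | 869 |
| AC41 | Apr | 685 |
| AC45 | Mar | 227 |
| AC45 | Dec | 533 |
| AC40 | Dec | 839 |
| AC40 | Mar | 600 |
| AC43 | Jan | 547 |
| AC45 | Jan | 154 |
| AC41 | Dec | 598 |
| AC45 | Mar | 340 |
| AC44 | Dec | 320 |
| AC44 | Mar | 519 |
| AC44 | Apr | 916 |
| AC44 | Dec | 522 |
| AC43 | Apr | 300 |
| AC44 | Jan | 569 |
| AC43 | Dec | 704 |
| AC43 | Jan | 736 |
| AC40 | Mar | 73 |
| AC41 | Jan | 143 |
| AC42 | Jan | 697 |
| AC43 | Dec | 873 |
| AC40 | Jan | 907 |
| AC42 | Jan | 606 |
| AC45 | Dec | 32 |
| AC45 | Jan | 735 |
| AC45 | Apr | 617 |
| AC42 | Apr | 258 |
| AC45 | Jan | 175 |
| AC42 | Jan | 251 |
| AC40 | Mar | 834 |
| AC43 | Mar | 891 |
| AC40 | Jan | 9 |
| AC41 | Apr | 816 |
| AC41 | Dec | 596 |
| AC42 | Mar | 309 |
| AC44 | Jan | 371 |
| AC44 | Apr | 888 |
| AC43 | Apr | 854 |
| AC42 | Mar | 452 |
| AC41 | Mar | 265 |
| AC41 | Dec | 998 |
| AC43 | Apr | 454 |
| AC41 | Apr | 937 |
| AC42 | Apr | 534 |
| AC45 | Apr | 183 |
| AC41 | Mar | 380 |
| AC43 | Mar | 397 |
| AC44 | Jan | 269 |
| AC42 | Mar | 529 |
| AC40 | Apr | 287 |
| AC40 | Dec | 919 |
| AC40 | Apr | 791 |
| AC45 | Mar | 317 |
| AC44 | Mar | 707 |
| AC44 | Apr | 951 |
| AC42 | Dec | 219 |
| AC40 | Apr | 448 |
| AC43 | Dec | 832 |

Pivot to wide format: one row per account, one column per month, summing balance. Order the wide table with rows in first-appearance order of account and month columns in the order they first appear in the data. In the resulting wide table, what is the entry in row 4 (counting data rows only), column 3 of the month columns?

1985

With rows in first-appearance order of account, row 4 is account=AC44. month columns in first-appearance order: Dec, Jan, Mar, Apr; column 3 is Mar.
Long rows with account=AC44, month=Mar: 759 + 519 + 707 = 1985.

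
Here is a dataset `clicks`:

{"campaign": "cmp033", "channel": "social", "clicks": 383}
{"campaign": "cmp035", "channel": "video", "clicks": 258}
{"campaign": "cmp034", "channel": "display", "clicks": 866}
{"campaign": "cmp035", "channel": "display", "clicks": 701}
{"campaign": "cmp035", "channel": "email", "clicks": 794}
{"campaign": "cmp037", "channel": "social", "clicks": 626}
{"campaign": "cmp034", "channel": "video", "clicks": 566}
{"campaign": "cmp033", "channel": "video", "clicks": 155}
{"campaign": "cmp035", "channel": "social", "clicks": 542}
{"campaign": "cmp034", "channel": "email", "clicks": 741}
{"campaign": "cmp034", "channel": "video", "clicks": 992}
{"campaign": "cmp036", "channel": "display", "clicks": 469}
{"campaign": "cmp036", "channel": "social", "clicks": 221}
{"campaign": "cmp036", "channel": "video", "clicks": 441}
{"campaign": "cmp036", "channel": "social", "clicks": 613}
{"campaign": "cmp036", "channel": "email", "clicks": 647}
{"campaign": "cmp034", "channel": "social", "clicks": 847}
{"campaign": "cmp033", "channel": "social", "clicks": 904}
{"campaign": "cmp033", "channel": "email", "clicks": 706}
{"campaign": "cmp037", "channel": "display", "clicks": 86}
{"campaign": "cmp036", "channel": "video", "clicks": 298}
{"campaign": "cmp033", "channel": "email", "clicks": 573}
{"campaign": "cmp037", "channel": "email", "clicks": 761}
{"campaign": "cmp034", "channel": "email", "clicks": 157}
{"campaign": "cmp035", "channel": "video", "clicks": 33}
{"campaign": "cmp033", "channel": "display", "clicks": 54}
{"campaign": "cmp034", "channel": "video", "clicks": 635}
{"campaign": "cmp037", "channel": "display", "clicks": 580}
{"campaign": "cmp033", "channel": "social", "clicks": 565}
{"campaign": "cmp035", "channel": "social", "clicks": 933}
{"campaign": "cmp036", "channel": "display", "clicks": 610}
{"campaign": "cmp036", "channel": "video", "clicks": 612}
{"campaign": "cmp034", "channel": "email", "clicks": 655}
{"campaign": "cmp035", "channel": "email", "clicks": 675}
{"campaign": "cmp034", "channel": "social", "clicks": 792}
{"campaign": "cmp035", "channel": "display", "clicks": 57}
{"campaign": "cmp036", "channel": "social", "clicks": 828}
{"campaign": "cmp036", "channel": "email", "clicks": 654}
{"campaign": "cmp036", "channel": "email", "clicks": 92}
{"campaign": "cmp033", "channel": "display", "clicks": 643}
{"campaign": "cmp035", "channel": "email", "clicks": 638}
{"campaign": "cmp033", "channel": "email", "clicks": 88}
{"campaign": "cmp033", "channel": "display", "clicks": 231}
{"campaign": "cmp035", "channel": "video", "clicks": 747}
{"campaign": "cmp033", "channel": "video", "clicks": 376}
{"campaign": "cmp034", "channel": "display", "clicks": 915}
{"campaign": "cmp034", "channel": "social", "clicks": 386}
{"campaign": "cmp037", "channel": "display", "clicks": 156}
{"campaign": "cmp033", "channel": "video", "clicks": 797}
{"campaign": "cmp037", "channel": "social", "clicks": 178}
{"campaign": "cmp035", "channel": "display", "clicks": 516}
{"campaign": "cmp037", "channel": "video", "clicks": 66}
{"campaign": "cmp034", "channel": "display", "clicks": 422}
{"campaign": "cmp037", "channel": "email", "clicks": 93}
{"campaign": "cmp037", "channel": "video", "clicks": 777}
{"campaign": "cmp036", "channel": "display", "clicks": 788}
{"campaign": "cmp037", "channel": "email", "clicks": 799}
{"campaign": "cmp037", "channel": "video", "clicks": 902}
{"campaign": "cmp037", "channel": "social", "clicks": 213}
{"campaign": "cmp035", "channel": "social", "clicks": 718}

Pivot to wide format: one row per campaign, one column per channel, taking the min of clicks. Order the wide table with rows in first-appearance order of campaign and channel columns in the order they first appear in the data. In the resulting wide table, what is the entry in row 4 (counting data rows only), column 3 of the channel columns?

With rows in first-appearance order of campaign, row 4 is campaign=cmp037. channel columns in first-appearance order: social, video, display, email; column 3 is display.
Long rows with campaign=cmp037, channel=display: min(86, 580, 156) = 86.

86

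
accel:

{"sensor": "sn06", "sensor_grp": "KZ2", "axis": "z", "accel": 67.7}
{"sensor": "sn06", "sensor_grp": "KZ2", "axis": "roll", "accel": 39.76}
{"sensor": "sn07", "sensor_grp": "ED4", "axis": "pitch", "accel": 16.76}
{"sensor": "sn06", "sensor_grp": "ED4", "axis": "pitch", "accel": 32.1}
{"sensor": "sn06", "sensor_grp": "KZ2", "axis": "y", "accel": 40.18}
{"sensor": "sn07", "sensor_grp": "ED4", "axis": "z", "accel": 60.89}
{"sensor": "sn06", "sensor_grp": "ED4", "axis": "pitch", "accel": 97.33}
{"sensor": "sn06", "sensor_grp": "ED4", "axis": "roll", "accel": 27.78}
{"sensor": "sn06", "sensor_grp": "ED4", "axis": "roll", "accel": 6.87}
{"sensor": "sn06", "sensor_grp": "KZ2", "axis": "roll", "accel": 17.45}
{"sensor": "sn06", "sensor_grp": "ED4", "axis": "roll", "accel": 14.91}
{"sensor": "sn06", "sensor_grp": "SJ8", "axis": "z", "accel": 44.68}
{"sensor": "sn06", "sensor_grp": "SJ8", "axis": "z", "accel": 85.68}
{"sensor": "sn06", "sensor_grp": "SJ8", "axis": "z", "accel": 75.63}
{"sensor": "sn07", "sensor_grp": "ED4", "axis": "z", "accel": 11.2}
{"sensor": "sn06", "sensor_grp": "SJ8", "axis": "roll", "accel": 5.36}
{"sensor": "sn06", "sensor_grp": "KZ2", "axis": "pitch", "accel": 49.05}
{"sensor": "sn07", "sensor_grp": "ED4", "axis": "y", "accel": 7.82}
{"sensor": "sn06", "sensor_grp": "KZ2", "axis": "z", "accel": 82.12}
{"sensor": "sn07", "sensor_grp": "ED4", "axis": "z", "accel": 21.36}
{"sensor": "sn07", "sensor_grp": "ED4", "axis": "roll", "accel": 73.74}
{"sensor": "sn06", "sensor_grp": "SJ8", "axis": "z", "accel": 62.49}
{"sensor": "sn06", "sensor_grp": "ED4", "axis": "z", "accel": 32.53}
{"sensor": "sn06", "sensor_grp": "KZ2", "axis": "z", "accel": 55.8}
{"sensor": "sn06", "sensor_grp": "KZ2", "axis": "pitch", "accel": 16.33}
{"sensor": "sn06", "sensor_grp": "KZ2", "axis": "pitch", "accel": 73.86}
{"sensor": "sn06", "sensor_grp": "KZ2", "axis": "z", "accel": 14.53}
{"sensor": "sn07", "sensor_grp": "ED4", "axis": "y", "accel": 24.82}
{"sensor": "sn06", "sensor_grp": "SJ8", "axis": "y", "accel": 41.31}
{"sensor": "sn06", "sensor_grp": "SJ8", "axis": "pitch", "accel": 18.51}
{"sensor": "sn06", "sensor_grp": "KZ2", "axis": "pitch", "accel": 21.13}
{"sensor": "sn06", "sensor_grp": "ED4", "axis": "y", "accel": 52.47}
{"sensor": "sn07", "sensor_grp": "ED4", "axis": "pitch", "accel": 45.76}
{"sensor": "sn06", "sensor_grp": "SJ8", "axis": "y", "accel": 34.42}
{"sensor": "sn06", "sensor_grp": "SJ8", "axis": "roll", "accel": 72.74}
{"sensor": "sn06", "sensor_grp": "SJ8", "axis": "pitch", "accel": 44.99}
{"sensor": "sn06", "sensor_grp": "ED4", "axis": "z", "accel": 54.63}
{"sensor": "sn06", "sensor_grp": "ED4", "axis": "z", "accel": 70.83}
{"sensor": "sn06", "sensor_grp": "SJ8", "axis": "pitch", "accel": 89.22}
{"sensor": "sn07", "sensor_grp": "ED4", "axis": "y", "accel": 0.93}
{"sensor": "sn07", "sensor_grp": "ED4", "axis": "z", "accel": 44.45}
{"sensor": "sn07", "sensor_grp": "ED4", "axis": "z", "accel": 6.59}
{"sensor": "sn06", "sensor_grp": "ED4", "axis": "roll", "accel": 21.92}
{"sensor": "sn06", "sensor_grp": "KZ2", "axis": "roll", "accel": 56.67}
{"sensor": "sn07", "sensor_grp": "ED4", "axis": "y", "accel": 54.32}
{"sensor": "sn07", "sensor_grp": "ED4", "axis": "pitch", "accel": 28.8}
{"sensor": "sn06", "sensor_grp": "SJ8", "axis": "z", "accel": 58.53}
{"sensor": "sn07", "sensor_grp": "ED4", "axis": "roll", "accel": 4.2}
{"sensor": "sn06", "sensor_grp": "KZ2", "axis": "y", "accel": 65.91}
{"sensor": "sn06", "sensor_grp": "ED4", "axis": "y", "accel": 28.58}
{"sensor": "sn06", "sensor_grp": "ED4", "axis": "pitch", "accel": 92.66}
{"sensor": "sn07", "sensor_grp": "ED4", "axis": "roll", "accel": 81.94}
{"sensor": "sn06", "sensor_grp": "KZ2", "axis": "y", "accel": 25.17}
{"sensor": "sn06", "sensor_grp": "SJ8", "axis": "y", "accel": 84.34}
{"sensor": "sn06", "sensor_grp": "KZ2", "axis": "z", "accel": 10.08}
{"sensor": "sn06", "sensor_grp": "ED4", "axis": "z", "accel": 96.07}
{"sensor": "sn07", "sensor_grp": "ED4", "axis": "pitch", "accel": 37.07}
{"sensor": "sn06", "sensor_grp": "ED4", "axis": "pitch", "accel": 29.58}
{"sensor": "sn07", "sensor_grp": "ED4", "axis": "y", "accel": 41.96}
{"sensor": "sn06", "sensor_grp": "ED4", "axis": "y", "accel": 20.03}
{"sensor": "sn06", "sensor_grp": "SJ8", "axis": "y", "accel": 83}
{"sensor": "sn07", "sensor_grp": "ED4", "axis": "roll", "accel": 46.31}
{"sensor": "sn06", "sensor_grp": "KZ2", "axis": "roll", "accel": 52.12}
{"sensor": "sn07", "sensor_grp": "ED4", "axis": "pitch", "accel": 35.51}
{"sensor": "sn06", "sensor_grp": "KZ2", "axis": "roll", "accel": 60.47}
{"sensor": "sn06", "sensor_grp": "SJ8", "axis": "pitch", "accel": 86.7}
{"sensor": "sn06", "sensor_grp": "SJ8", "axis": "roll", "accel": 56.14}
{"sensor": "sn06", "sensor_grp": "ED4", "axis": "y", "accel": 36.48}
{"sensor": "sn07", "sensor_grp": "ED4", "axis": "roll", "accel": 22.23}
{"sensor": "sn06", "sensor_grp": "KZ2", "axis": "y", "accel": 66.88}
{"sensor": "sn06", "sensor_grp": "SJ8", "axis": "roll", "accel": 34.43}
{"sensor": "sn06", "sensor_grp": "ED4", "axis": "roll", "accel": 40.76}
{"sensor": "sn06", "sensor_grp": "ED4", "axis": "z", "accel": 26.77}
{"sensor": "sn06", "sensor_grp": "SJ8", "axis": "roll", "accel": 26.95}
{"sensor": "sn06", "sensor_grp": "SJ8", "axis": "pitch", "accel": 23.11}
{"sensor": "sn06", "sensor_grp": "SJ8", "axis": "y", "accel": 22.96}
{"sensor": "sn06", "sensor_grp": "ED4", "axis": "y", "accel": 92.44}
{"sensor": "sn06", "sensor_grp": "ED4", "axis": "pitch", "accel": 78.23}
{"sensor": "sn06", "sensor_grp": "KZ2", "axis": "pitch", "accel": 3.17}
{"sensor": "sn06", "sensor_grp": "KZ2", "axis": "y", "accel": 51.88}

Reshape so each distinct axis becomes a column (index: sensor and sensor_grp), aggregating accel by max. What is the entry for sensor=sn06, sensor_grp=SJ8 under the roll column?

Rows with sensor=sn06, sensor_grp=SJ8 and axis=roll: accel values are 5.36, 72.74, 56.14, 34.43, 26.95.
max(5.36, 72.74, 56.14, 34.43, 26.95) = 72.74.

72.74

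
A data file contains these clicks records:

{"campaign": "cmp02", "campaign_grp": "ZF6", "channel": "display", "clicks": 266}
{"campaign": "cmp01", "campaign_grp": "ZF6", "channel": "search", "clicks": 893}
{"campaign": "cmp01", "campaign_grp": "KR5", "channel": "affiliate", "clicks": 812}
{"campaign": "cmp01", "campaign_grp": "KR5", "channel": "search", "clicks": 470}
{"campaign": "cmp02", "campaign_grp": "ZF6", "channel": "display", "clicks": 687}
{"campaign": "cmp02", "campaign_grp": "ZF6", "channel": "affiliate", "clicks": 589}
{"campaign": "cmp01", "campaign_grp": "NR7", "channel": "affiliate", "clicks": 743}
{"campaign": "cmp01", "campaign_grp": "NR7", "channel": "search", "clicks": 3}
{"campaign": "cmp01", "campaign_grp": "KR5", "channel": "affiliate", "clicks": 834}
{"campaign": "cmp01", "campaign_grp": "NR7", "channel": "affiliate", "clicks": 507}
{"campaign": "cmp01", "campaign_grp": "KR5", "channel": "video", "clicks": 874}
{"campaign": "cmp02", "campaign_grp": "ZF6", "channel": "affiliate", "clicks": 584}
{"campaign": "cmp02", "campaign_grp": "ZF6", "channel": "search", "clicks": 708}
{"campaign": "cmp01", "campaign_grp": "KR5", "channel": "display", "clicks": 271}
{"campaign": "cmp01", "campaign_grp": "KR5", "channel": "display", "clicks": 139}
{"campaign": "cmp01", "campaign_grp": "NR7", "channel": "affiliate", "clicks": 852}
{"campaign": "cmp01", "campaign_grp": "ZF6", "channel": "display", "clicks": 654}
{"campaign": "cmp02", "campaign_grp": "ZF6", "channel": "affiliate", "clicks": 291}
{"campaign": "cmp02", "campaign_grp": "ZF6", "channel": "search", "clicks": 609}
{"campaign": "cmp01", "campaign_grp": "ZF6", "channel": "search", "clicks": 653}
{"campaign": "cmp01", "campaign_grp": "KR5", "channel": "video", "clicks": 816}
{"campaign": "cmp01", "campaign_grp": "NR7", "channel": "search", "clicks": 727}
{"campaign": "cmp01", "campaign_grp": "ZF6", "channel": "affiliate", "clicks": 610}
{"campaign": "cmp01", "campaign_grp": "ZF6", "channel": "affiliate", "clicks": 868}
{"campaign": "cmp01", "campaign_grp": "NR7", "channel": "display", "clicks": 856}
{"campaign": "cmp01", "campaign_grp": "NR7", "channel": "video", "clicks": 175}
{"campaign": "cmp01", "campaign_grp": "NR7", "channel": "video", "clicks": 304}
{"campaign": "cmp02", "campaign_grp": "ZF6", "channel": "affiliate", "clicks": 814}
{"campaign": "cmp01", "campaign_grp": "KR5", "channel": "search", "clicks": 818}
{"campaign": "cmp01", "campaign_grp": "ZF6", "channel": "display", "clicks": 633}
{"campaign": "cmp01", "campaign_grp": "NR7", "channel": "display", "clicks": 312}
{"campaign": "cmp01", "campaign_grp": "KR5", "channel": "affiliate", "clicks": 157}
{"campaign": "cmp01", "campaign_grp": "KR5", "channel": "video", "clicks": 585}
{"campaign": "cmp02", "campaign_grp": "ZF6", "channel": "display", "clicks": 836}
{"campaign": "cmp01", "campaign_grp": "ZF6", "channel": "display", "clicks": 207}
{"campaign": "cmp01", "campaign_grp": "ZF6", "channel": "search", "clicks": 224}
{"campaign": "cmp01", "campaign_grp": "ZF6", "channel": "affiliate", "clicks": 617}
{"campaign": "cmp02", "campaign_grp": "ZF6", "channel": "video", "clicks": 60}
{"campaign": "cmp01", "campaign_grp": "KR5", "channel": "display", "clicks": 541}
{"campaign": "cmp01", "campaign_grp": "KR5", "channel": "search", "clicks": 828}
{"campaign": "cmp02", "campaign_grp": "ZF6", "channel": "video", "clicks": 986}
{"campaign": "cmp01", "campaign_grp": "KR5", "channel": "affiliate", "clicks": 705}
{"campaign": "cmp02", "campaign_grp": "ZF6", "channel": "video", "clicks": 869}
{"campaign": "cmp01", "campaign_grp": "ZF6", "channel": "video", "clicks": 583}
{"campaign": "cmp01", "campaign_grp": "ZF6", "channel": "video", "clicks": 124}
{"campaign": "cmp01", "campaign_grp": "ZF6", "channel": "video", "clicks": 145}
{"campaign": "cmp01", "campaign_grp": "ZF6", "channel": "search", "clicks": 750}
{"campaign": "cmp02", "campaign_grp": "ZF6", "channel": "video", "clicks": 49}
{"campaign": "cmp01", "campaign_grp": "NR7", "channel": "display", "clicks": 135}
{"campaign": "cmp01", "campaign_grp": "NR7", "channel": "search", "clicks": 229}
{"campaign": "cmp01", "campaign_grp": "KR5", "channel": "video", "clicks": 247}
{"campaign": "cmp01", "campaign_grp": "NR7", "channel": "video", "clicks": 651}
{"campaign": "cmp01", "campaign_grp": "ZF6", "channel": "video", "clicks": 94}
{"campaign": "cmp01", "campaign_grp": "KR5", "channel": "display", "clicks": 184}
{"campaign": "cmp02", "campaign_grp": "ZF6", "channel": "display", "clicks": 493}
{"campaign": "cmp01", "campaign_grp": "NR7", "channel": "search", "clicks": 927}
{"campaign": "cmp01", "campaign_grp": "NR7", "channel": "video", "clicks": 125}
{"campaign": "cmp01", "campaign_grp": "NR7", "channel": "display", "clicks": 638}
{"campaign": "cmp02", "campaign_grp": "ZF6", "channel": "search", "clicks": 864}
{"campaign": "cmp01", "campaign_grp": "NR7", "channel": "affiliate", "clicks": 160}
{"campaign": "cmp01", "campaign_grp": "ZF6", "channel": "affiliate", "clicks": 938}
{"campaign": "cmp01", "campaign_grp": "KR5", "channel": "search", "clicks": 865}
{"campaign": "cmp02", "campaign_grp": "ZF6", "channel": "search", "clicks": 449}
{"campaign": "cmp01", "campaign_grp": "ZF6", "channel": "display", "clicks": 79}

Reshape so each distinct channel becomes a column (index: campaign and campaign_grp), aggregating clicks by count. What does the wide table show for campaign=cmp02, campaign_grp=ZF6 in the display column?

4

Rows with campaign=cmp02, campaign_grp=ZF6 and channel=display: clicks values are 266, 687, 836, 493.
4 rows match — count = 4.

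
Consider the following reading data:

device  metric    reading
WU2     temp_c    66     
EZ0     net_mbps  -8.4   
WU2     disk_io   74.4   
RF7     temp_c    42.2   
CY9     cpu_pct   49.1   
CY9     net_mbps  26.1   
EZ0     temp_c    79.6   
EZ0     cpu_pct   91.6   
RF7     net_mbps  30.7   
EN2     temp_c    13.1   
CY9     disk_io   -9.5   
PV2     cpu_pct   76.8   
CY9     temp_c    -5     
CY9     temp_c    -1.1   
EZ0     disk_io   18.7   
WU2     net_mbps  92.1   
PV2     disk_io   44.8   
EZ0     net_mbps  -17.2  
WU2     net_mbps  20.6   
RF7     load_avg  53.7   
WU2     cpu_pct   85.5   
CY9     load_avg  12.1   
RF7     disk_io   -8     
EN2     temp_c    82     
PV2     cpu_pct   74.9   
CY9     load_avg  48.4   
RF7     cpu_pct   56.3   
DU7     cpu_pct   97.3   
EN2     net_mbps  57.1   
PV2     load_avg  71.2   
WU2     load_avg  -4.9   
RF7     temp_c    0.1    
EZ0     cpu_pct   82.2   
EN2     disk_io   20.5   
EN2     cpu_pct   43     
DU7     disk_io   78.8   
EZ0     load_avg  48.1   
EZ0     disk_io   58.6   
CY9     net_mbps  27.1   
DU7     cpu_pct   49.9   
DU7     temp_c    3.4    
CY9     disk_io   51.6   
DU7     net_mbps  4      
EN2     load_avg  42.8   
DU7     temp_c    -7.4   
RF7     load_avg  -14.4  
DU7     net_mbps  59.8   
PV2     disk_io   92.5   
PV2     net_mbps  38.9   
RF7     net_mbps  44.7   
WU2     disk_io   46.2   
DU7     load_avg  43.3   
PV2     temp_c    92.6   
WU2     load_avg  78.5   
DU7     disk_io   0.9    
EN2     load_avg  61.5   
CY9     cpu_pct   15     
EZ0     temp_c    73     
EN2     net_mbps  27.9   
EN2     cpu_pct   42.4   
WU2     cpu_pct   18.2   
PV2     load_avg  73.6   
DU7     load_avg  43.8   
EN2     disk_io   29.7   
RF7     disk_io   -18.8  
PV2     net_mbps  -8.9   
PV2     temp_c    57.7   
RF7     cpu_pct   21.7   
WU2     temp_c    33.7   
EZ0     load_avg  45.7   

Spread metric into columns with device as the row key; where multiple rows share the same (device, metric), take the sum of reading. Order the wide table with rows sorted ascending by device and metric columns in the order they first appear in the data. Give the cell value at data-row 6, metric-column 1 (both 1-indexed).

With rows sorted ascending by device, row 6 is device=RF7. metric columns in first-appearance order: temp_c, net_mbps, disk_io, cpu_pct, load_avg; column 1 is temp_c.
Long rows with device=RF7, metric=temp_c: 42.2 + 0.1 = 42.3.

42.3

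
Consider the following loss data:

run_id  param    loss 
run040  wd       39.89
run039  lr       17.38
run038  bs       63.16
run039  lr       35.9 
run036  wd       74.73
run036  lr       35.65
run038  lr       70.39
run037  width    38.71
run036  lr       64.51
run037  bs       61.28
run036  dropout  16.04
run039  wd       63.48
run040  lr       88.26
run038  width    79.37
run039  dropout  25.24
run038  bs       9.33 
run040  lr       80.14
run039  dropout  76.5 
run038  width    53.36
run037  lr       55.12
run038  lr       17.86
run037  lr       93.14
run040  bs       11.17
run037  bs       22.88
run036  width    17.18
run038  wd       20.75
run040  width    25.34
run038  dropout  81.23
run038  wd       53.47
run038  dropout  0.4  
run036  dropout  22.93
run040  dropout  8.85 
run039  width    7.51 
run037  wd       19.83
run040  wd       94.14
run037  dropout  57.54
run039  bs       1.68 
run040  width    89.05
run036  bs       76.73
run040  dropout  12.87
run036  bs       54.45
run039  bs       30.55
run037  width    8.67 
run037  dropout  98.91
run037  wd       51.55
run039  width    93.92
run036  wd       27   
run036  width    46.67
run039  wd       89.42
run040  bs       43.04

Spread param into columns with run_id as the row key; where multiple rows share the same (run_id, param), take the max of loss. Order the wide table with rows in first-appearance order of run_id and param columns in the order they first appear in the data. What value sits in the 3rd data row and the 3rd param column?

With rows in first-appearance order of run_id, row 3 is run_id=run038. param columns in first-appearance order: wd, lr, bs, width, dropout; column 3 is bs.
Long rows with run_id=run038, param=bs: max(63.16, 9.33) = 63.16.

63.16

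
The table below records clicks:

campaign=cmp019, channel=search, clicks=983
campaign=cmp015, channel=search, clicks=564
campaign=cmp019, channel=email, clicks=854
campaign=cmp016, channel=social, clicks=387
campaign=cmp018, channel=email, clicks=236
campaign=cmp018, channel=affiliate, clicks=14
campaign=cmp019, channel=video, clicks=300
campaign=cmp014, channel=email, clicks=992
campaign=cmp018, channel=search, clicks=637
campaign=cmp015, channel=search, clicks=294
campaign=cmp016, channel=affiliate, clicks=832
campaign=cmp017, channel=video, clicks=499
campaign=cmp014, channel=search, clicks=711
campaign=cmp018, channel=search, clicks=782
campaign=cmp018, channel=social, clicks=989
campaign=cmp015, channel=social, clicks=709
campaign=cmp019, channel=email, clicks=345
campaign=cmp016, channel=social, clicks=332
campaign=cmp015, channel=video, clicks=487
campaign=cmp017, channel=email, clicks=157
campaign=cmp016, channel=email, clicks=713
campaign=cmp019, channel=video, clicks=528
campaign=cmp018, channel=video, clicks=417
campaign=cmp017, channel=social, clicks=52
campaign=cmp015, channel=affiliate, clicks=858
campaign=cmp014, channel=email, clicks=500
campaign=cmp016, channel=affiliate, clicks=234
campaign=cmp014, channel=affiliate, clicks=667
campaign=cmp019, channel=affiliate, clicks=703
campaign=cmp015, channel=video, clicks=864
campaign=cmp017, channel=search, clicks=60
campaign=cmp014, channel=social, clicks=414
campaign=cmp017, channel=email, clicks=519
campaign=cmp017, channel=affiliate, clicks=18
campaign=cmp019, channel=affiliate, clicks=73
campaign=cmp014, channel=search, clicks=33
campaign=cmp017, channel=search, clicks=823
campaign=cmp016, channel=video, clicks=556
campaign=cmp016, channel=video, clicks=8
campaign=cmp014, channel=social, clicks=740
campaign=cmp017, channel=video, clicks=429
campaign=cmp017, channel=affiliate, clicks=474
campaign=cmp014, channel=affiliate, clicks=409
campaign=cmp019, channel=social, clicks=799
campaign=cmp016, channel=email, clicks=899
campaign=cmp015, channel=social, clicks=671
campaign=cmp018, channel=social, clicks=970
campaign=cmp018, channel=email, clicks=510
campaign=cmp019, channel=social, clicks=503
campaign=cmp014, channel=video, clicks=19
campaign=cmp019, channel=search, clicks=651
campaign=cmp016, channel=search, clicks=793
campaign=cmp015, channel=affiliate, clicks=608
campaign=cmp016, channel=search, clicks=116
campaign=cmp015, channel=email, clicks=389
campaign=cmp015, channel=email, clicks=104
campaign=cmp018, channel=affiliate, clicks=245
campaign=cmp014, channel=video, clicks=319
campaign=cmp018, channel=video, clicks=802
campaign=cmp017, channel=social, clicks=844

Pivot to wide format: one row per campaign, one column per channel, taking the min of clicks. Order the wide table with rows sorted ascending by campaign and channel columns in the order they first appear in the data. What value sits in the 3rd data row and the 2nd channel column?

713

With rows sorted ascending by campaign, row 3 is campaign=cmp016. channel columns in first-appearance order: search, email, social, affiliate, video; column 2 is email.
Long rows with campaign=cmp016, channel=email: min(713, 899) = 713.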